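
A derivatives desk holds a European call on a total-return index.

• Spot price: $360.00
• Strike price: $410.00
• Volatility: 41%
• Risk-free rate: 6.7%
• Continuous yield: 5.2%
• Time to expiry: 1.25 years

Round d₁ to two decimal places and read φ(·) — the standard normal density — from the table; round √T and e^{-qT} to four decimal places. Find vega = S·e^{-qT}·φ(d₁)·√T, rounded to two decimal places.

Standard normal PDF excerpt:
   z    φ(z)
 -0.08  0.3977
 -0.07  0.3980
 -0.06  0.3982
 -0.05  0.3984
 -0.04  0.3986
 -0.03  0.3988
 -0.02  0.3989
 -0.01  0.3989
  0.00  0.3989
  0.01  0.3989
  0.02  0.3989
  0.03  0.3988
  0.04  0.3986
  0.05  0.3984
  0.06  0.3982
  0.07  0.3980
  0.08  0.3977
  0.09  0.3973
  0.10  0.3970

T = 1.25;  σ√T = 0.4584
d₁ = [ln(360/410) + (0.067 − 0.052 + 0.41²/2)·1.25] / 0.4584 = [-0.1301 + 0.1238] / 0.4584 = -0.0136 which rounds to -0.01
√T = √1.25 = 1.1180
φ(d₁) = φ(-0.01) = 0.3989
e^(−qT) = e^(−0.052·1.25) = 0.9371
vega = S·e^(−qT)·φ(d₁)·√T = 360·0.9371·0.3989·1.1180 = 150.4507

150.45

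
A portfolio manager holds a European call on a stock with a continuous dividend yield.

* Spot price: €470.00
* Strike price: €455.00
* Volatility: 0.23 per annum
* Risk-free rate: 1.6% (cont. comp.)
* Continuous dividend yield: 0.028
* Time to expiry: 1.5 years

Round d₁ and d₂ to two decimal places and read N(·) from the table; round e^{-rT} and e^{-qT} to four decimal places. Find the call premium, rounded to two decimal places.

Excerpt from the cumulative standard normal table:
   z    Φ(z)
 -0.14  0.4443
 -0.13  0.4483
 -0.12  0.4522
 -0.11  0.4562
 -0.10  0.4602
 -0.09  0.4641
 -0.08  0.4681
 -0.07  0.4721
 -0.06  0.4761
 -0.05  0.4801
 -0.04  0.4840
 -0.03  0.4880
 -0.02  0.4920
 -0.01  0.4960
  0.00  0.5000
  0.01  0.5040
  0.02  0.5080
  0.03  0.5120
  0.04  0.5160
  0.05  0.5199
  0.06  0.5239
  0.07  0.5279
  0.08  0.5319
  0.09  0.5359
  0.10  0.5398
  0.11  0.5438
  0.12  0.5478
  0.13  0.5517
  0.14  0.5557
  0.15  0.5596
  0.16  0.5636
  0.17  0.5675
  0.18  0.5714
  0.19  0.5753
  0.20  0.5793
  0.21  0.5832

€53.12

σ√T = 0.23 × 1.2247 = 0.2817
ln(S/K) + (r − q + σ²/2)T = ln(470/455) + (0.016 − 0.028 + 0.23²/2)·1.5 = 0.0324 + 0.0217 = 0.0541
d₁ = 0.0541 / 0.2817 = 0.1921 ≈ 0.19
d₂ = d₁ − σ√T = 0.1921 − 0.2817 = -0.0896 ≈ -0.09
exp(−qT) = exp(−0.028·1.5) = 0.9589;  exp(−rT) = exp(−0.016·1.5) = 0.9763
N(d₁) = N(0.19) = 0.5753;  N(d₂) = N(-0.09) = 0.4641
C = 470·0.9589·0.5753 − 455·0.9763·0.4641 = 259.2779 − 206.1609 = 53.1171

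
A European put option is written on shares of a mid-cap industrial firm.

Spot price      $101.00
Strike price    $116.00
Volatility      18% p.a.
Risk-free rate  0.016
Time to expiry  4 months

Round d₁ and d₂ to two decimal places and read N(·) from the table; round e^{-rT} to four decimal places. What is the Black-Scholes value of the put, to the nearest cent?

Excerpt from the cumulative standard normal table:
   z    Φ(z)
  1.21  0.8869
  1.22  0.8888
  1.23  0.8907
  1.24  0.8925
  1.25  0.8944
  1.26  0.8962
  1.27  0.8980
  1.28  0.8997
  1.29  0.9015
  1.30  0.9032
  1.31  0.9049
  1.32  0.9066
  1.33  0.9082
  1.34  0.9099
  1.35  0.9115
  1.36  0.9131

σ√T = 0.18 × 0.5774 = 0.1039
d₁ = [ln(101/116) + (0.016 + 0.18²/2)·0.3333] / 0.1039 = [-0.1385 + 0.0107] / 0.1039 = -1.2291 → -1.23
d₂ = d₁ − σ√T = -1.2291 − 0.1039 = -1.3331 → -1.33
exp(−rT) = exp(−0.016·0.3333) = 0.9947
N(−d₂) = N(1.33) = 0.9082;  N(−d₁) = N(1.23) = 0.8907
P = 116·0.9947·0.9082 − 101·0.8907 = 104.7928 − 89.9607 = 14.8321

$14.83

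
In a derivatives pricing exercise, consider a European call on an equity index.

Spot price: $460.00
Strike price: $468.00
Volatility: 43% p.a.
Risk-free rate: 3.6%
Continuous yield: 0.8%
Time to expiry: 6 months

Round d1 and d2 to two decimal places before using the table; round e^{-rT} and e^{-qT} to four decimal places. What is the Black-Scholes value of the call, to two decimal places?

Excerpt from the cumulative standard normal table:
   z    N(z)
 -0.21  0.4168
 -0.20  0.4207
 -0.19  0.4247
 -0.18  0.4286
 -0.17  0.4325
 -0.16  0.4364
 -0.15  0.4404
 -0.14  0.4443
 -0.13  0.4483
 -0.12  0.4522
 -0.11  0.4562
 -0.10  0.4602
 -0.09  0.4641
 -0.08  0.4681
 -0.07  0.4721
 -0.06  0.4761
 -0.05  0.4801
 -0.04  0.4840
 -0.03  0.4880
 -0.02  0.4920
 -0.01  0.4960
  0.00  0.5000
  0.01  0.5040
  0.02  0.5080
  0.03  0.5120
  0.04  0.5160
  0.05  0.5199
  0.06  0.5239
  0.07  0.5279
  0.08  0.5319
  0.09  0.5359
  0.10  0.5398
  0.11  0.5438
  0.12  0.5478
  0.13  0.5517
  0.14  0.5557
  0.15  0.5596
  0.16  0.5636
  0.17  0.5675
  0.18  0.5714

$54.00

σ√T = 0.43·√0.5 = 0.3041
d₁ = [ln(460/468) + (0.036 − 0.008 + 0.43²/2)·0.5] / 0.3041 = [-0.0172 + 0.0602] / 0.3041 = 0.1414 which rounds to 0.14
d₂ = d₁ − σ√T = 0.1414 − 0.3041 = -0.1627 which rounds to -0.16
e^(−qT) = e^(−0.008·0.5) = 0.9960;  e^(−rT) = e^(−0.036·0.5) = 0.9822
C = 460·0.9960·N(0.14) − 468·0.9822·N(-0.16) = 460·0.9960·0.5557 − 468·0.9822·0.4364 = 254.5995 − 200.5998 = 53.9997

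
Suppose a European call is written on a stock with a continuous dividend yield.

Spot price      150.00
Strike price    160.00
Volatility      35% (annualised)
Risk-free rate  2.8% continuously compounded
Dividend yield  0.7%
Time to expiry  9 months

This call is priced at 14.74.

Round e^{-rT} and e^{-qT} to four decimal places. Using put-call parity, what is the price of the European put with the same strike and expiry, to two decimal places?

exp(−qT) = exp(−0.007·0.75) = 0.9948;  exp(−rT) = exp(−0.028·0.75) = 0.9792
Put-call parity: C − P = S·e^(−qT) − K·e^(−rT) = 150·0.9948 − 160·0.9792 = 149.2200 − 156.6720 = -7.4520
P = C − (C − P) = 14.74 − (-7.4520) = 22.1920

22.19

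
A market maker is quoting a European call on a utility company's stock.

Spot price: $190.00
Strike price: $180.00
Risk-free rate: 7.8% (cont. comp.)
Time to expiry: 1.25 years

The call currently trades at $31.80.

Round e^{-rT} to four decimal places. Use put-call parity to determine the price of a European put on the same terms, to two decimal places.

$5.08

exp(−rT) = exp(−0.078·1.25) = 0.9071
Put-call parity: C − P = S − K·e^(−rT) = 190 − 180·0.9071 = 190 − 163.2780 = 26.7220
P = C − (C − P) = 31.80 − (26.7220) = 5.0780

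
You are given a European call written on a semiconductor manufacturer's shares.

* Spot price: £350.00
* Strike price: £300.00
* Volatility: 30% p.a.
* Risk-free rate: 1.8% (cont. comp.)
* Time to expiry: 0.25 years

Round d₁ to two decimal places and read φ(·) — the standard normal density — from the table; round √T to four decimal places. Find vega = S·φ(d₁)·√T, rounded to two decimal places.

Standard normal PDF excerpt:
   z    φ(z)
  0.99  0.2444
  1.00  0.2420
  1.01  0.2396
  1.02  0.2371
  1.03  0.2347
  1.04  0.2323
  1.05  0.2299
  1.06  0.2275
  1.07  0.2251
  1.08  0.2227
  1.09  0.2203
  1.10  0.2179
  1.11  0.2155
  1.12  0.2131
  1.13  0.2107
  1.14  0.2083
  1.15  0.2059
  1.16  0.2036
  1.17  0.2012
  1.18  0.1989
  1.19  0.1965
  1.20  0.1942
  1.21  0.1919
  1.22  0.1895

36.87

T = 0.25;  σ√T = 0.1500
d₁ = [ln(350/300) + (0.018 + 0.3²/2)·0.25] / 0.1500 = [0.1542 + 0.0158] / 0.1500 = 1.1327 ≈ 1.13
√T = √0.25 = 0.5000
φ(d₁) = φ(1.13) = 0.2107
vega = S·φ(d₁)·√T = 350·0.2107·0.5000 = 36.8725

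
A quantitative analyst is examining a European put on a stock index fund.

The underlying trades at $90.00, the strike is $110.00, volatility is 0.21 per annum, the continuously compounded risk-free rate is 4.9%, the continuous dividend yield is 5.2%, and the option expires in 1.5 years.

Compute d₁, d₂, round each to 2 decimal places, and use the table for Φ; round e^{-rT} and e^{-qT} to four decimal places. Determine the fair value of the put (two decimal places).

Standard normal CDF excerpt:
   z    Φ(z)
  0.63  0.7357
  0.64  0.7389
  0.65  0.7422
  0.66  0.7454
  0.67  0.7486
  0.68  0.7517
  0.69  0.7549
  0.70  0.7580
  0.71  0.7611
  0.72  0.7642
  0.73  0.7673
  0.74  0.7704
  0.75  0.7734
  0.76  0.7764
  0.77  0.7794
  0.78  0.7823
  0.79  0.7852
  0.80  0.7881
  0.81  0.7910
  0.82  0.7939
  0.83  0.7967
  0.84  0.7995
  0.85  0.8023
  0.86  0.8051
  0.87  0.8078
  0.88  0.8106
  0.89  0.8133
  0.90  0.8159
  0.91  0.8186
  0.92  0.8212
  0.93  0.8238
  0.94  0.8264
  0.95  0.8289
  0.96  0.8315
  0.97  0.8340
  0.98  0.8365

T = 1.5;  σ√T = 0.2572
d₁ = [ln(90/110) + (0.049 − 0.052 + ½·0.21²)·1.5] / (σ√T) = (-0.2007 + 0.0286) / 0.2572 = -0.6691 ≈ -0.67
d₂ = -0.6691 − 0.2572 = -0.9263 ≈ -0.93
exp(−qT) = exp(−0.052·1.5) = 0.9250;  exp(−rT) = exp(−0.049·1.5) = 0.9291
N(−d₂) = N(0.93) = 0.8238;  N(−d₁) = N(0.67) = 0.7486
P = 110·0.9291·0.8238 − 90·0.9250·0.7486 = 84.1932 − 62.3210 = 21.8722

$21.87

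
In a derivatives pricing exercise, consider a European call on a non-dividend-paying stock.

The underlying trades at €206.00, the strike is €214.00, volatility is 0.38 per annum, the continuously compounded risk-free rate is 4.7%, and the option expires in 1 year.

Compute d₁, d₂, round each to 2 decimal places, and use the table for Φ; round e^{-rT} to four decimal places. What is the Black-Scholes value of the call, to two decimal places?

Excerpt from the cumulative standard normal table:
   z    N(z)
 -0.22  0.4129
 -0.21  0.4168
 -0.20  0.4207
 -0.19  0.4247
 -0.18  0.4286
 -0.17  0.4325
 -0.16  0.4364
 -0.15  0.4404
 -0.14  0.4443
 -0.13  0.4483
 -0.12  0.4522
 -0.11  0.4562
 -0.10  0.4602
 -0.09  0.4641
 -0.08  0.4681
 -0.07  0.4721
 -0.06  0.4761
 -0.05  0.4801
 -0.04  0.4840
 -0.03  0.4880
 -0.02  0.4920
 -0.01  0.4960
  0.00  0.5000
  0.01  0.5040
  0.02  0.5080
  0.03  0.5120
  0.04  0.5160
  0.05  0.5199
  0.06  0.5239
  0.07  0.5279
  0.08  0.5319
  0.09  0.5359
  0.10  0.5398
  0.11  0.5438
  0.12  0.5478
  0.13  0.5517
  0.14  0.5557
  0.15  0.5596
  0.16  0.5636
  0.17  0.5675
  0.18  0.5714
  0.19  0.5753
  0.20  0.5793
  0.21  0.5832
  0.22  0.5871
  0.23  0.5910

T = 1;  σ√T = 0.3800
d₁ = [ln(206/214) + (0.047 + 0.38²/2)·1] / 0.3800 = [-0.0381 + 0.1192] / 0.3800 = 0.2134 ⇒ 0.21
d₂ = d₁ − σ√T = 0.2134 − 0.3800 = -0.1666 ⇒ -0.17
exp(−rT) = exp(−0.047·1) = 0.9541
N(d₁) = N(0.21) = 0.5832;  N(d₂) = N(-0.17) = 0.4325
C = 206·0.5832 − 214·0.9541·0.4325 = 120.1392 − 88.3067 = 31.8325

€31.83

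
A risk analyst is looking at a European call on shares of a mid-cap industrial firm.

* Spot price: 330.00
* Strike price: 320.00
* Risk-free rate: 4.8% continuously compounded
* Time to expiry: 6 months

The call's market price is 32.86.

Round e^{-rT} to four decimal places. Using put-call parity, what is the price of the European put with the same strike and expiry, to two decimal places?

exp(−rT) = exp(−0.048·0.5) = 0.9763
Put-call parity: C − P = S − K·e^(−rT) = 330 − 320·0.9763 = 330 − 312.4160 = 17.5840
P = C − (C − P) = 32.86 − (17.5840) = 15.2760

15.28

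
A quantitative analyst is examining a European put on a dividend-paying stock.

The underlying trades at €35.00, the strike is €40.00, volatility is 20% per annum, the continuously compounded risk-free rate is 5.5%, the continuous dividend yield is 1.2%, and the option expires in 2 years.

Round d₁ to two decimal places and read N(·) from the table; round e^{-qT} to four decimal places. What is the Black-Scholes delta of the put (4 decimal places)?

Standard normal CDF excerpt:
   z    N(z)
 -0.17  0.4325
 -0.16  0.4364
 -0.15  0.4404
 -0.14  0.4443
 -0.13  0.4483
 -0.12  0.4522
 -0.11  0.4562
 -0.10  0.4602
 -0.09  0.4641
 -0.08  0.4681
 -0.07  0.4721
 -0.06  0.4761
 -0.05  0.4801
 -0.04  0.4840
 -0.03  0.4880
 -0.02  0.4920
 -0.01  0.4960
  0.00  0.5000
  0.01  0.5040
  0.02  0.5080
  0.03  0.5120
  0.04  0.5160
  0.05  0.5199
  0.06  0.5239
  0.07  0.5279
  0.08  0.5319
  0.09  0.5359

-0.4999

T = 2;  σ√T = 0.2828
ln(S/K) + (r − q + σ²/2)T = ln(35/40) + (0.055 − 0.012 + 0.2²/2)·2 = -0.1335 + 0.1260 = -0.0075
d₁ = -0.0075 / 0.2828 = -0.0266 ≈ -0.03
N(d₁) = N(-0.03) = 0.4880
Δ_put = e^(−qT)·(N(d₁) − 1) = 0.9763·(0.4880 − 1) = -0.4999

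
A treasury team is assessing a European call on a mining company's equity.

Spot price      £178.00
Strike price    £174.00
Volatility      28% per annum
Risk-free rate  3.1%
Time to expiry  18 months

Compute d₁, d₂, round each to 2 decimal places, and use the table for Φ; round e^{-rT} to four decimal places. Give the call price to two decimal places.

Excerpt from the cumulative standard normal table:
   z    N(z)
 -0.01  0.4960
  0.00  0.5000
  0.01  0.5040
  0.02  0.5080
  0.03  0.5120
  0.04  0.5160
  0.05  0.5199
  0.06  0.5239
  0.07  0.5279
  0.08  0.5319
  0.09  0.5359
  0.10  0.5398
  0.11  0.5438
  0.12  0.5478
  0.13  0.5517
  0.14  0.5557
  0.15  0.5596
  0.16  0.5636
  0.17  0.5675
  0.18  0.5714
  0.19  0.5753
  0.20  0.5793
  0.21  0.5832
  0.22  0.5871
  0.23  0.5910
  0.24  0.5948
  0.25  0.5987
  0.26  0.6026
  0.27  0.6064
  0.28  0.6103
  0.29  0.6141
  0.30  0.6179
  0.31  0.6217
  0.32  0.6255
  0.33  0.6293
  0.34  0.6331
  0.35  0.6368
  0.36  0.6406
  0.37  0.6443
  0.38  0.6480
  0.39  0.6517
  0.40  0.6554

σ√T = 0.28·√1.5 = 0.3429
ln(S/K) + (r + σ²/2)T = ln(178/174) + (0.031 + 0.28²/2)·1.5 = 0.0227 + 0.1053 = 0.1280
d₁ = 0.1280 / 0.3429 = 0.3733 ≈ 0.37
d₂ = d₁ − σ√T = 0.3733 − 0.3429 = 0.0304 ≈ 0.03
e^(−rT) = e^(−0.031·1.5) = 0.9546
C = 178·N(0.37) − 174·0.9546·N(0.03) = 178·0.6443 − 174·0.9546·0.5120 = 114.6854 − 85.0434 = 29.6420

£29.64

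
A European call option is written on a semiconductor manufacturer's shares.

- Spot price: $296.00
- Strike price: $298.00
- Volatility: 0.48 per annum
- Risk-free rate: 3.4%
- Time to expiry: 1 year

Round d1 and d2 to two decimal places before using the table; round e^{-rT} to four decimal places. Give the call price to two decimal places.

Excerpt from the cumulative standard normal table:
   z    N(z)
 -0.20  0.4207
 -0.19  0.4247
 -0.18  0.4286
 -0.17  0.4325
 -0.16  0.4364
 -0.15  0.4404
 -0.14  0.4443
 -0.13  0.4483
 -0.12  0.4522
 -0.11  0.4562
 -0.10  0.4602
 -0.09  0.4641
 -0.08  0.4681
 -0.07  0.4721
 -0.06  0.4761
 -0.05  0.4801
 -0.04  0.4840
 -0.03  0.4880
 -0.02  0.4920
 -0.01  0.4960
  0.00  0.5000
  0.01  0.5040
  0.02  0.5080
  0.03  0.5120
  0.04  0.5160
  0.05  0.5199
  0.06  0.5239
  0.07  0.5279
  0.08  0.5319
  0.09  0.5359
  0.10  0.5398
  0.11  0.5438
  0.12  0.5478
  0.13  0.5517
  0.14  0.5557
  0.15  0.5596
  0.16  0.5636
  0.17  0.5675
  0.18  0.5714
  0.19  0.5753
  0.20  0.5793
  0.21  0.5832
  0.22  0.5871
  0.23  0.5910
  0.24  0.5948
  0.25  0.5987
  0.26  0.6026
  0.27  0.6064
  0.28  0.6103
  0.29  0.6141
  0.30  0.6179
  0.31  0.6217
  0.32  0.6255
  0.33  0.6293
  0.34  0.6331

T = 1;  σ√T = 0.4800
d₁ = [ln(296/298) + (0.034 + ½·0.48²)·1] / (σ√T) = (-0.0067 + 0.1492) / 0.4800 = 0.2968 which rounds to 0.30
d₂ = 0.2968 − 0.4800 = -0.1832 which rounds to -0.18
exp(−rT) = exp(−0.034·1) = 0.9666
C = 296·N(0.30) − 298·0.9666·N(-0.18) = 296·0.6179 − 298·0.9666·0.4286 = 182.8984 − 123.4569 = 59.4415

$59.44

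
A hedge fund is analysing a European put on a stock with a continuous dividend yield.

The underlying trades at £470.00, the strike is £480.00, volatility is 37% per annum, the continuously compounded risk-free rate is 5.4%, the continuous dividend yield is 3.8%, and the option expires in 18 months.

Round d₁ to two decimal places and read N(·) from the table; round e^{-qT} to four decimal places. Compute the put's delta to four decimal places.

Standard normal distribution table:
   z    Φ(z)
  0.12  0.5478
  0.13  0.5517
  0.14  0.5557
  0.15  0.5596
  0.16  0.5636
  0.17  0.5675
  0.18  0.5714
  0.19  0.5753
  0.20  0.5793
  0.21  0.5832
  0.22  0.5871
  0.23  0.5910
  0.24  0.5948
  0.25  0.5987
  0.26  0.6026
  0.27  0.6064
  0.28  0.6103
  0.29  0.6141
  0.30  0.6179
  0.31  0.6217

-0.3863

σ√T = 0.37 × 1.2247 = 0.4532
d₁ = [ln(470/480) + (0.054 − 0.038 + ½·0.37²)·1.5] / (σ√T) = (-0.0211 + 0.1267) / 0.4532 = 0.2331 ≈ 0.23
N(d₁) = N(0.23) = 0.5910
Δ_put = exp(−qT)·(N(d₁) − 1) = 0.9446·(0.5910 − 1) = -0.3863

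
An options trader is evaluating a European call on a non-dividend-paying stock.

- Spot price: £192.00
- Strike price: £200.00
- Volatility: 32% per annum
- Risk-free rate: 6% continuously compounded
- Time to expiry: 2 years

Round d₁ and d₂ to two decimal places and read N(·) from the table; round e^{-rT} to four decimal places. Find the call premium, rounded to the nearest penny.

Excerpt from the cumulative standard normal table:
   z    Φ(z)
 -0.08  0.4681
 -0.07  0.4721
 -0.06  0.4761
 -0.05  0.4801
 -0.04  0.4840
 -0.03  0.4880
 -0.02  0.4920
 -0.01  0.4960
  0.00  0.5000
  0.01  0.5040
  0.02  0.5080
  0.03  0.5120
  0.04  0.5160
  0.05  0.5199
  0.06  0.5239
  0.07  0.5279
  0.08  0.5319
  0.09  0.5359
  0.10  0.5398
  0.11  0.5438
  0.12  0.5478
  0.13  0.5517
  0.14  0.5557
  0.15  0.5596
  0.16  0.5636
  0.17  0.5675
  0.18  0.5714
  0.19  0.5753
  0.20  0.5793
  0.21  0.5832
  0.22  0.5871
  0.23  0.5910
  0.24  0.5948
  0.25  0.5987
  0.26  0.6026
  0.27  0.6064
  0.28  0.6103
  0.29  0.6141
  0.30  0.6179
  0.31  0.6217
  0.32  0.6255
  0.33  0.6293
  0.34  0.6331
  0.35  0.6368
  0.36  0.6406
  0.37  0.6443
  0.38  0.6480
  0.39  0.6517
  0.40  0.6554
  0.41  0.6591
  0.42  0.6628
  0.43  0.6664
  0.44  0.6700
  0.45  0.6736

£40.68

T = 2;  σ√T = 0.4525
d₁ = [ln(192/200) + (0.06 + 0.32²/2)·2] / 0.4525 = [-0.0408 + 0.2224] / 0.4525 = 0.4012 → 0.40
d₂ = d₁ − σ√T = 0.4012 − 0.4525 = -0.0513 → -0.05
e^(−rT) = e^(−0.06·2) = 0.8869
N(d₁) = N(0.40) = 0.6554;  N(d₂) = N(-0.05) = 0.4801
C = 192·0.6554 − 200·0.8869·0.4801 = 125.8368 − 85.1601 = 40.6767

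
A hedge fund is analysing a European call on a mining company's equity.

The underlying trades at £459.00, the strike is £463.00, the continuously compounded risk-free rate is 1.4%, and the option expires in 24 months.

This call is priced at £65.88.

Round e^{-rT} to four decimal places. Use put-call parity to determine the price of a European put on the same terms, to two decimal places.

£57.10

e^(−rT) = e^(−0.014·2) = 0.9724
Put-call parity: C − P = S − K·e^(−rT) = 459 − 463·0.9724 = 459 − 450.2212 = 8.7788
P = C − (C − P) = 65.88 − (8.7788) = 57.1012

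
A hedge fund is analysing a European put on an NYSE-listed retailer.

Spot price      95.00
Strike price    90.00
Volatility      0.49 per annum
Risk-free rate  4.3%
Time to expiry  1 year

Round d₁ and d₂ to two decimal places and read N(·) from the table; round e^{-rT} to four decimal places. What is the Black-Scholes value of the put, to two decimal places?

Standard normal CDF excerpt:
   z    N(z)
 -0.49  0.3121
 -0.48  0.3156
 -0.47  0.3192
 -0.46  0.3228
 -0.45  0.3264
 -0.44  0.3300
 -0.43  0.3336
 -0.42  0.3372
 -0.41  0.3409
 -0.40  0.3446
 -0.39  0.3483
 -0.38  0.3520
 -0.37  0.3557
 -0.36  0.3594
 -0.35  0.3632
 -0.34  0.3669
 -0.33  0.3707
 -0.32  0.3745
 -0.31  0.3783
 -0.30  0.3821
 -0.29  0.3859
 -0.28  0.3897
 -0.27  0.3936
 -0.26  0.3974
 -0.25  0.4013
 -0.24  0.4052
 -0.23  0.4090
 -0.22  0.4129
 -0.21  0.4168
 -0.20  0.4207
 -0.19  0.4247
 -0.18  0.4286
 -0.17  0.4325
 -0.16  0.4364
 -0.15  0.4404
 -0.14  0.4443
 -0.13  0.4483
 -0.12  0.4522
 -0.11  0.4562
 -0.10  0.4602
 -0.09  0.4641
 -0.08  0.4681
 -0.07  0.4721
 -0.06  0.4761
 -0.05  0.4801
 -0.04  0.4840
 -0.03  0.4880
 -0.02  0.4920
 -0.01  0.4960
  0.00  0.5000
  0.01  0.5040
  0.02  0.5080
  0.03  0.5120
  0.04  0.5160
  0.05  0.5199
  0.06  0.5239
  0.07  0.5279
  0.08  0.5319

13.47

T = 1;  σ√T = 0.4900
d₁ = [ln(95/90) + (0.043 + 0.49²/2)·1] / 0.4900 = [0.0541 + 0.1630] / 0.4900 = 0.4431 ≈ 0.44
d₂ = d₁ − σ√T = 0.4431 − 0.4900 = -0.0469 ≈ -0.05
exp(−rT) = exp(−0.043·1) = 0.9579
P = 90·0.9579·N(0.05) − 95·N(-0.44) = 90·0.9579·0.5199 − 95·0.3300 = 44.8211 − 31.3500 = 13.4711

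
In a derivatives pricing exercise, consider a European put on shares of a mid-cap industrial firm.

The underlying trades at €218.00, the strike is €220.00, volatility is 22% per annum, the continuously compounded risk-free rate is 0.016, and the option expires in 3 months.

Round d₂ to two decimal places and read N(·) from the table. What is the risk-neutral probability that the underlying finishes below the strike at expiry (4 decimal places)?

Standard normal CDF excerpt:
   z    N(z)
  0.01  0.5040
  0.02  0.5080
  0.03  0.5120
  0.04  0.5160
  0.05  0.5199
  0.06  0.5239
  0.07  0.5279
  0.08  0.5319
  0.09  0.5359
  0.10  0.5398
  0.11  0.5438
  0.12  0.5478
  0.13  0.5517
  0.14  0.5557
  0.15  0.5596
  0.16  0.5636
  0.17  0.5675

T = 0.25;  σ√T = 0.1100
d₁ = [ln(218/220) + (0.016 + ½·0.22²)·0.25] / (σ√T) = (-0.0091 + 0.0100) / 0.1100 = 0.0083 ≈ 0.01
d₂ = 0.0083 − 0.1100 = -0.1017 ≈ -0.10
Pr(exercise) under Q = N(−d₂) = N(0.10) = 0.5398

0.5398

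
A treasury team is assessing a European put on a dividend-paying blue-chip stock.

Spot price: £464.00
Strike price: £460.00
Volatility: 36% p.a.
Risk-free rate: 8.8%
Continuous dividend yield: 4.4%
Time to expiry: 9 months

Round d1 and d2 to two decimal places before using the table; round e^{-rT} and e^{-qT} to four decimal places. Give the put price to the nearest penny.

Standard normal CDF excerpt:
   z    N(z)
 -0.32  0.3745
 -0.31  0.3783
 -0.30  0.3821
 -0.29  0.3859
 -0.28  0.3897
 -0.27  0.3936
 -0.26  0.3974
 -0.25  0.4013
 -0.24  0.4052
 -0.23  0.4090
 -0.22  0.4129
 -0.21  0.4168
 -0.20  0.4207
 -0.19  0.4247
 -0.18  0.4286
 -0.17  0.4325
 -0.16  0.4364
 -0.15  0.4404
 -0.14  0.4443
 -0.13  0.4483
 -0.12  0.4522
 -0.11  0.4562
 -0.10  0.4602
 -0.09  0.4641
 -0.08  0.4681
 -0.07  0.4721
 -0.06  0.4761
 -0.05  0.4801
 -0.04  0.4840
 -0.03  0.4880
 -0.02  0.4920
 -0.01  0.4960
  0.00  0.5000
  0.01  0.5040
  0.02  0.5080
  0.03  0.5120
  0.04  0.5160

£45.51

σ√T = 0.36·√0.75 = 0.3118
ln(S/K) + (r − q + σ²/2)T = ln(464/460) + (0.088 − 0.044 + 0.36²/2)·0.75 = 0.0087 + 0.0816 = 0.0903
d₁ = 0.0903 / 0.3118 = 0.2895 ≈ 0.29
d₂ = d₁ − σ√T = 0.2895 − 0.3118 = -0.0223 ≈ -0.02
e^(−qT) = e^(−0.044·0.75) = 0.9675;  e^(−rT) = e^(−0.088·0.75) = 0.9361
N(−d₂) = N(0.02) = 0.5080;  N(−d₁) = N(-0.29) = 0.3859
P = 460·0.9361·0.5080 − 464·0.9675·0.3859 = 218.7478 − 173.2382 = 45.5096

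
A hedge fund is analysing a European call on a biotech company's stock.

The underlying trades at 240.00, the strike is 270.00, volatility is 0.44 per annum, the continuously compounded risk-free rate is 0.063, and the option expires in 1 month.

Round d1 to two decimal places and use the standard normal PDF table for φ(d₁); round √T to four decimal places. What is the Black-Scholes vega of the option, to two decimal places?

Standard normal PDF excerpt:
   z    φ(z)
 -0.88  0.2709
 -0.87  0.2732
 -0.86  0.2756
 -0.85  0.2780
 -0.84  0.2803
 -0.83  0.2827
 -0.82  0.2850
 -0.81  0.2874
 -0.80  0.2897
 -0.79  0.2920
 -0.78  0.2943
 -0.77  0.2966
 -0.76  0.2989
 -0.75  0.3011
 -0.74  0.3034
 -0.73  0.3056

σ√T = 0.44·√0.08333 = 0.1270
ln(S/K) + (r + σ²/2)T = ln(240/270) + (0.063 + 0.44²/2)·0.08333 = -0.1178 + 0.0133 = -0.1045
d₁ = -0.1045 / 0.1270 = -0.8225 → -0.82
√T = √0.08333 = 0.2887
φ(d₁) = φ(-0.82) = 0.2850
vega = S·φ(d₁)·√T = 240·0.2850·0.2887 = 19.7471
(Call and put vega coincide under Black-Scholes.)

19.75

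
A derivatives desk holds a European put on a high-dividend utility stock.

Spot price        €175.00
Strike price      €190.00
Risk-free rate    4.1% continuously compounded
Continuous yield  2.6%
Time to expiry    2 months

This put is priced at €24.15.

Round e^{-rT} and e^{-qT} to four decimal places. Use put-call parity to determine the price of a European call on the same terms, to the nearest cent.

e^(−qT) = e^(−0.026·0.1667) = 0.9957;  e^(−rT) = e^(−0.041·0.1667) = 0.9932
Put-call parity: C − P = S·e^(−qT) − K·e^(−rT) = 175·0.9957 − 190·0.9932 = 174.2475 − 188.7080 = -14.4605
C = P + (C − P) = 24.15 + (-14.4605) = 9.6895

€9.69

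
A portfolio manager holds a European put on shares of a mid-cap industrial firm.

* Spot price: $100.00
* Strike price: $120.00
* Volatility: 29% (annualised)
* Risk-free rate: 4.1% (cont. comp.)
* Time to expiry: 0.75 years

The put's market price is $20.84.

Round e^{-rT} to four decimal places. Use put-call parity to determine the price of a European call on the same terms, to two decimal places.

$4.48

exp(−rT) = exp(−0.041·0.75) = 0.9697
Put-call parity: C − P = S − K·e^(−rT) = 100 − 120·0.9697 = 100 − 116.3640 = -16.3640
C = P + (C − P) = 20.84 + (-16.3640) = 4.4760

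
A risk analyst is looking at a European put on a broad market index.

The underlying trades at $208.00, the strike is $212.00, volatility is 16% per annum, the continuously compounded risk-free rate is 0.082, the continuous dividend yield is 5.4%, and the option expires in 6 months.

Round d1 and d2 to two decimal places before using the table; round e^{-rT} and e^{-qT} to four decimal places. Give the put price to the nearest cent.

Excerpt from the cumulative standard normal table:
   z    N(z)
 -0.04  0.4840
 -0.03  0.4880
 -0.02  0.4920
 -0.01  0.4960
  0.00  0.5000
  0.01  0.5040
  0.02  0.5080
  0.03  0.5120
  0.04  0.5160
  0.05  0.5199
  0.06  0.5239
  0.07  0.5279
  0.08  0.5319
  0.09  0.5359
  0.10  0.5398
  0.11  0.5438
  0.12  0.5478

σ√T = 0.16 × 0.7071 = 0.1131
d₁ = [ln(208/212) + (0.082 − 0.054 + 0.16²/2)·0.5] / 0.1131 = [-0.0190 + 0.0204] / 0.1131 = 0.0119 → 0.01
d₂ = d₁ − σ√T = 0.0119 − 0.1131 = -0.1012 → -0.10
e^(−qT) = e^(−0.054·0.5) = 0.9734;  e^(−rT) = e^(−0.082·0.5) = 0.9598
P = 212·0.9598·N(0.10) − 208·0.9734·N(-0.01) = 212·0.9598·0.5398 − 208·0.9734·0.4960 = 109.8372 − 100.4237 = 9.4135

$9.41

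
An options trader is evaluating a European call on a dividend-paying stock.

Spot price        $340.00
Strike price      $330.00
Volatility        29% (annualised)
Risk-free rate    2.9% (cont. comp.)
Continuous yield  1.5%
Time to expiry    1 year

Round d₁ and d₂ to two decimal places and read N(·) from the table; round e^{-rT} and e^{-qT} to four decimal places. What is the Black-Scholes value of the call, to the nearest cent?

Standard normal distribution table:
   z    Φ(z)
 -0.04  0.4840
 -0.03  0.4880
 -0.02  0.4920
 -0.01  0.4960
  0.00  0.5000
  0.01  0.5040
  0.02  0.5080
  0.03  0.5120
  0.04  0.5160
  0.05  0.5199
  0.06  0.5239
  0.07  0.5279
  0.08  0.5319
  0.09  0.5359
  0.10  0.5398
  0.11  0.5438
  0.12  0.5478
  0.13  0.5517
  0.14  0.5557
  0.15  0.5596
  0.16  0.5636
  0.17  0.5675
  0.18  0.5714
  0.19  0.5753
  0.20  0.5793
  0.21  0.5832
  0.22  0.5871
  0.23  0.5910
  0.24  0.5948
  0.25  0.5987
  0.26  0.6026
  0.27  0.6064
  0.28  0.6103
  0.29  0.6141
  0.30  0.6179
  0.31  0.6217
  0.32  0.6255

T = 1;  σ√T = 0.2900
d₁ = [ln(340/330) + (0.029 − 0.015 + 0.29²/2)·1] / 0.2900 = [0.0299 + 0.0561] / 0.2900 = 0.2962 ≈ 0.30
d₂ = d₁ − σ√T = 0.2962 − 0.2900 = 0.0062 ≈ 0.01
e^(−qT) = e^(−0.015·1) = 0.9851;  e^(−rT) = e^(−0.029·1) = 0.9714
C = 340·0.9851·N(0.30) − 330·0.9714·N(0.01) = 340·0.9851·0.6179 − 330·0.9714·0.5040 = 206.9557 − 161.5632 = 45.3925

$45.39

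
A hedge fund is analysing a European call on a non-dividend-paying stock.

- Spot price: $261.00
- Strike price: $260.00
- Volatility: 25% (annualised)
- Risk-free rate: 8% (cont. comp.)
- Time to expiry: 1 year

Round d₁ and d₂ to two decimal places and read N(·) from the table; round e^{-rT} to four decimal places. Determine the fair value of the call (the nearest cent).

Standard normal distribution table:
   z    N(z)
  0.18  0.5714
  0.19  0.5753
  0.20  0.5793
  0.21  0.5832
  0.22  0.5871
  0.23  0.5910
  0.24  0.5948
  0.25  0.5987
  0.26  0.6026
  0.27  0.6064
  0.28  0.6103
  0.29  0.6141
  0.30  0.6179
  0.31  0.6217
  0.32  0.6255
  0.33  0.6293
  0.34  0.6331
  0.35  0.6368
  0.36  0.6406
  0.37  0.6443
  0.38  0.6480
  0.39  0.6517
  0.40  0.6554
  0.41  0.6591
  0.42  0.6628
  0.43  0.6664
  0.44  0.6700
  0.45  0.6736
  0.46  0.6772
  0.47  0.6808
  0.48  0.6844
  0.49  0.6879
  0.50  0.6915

$36.78

T = 1;  σ√T = 0.2500
ln(S/K) + (r + σ²/2)T = ln(261/260) + (0.08 + 0.25²/2)·1 = 0.0038 + 0.1113 = 0.1151
d₁ = 0.1151 / 0.2500 = 0.4604 → 0.46
d₂ = d₁ − σ√T = 0.4604 − 0.2500 = 0.2104 → 0.21
exp(−rT) = exp(−0.08·1) = 0.9231
N(d₁) = N(0.46) = 0.6772;  N(d₂) = N(0.21) = 0.5832
C = 261·0.6772 − 260·0.9231·0.5832 = 176.7492 − 139.9715 = 36.7777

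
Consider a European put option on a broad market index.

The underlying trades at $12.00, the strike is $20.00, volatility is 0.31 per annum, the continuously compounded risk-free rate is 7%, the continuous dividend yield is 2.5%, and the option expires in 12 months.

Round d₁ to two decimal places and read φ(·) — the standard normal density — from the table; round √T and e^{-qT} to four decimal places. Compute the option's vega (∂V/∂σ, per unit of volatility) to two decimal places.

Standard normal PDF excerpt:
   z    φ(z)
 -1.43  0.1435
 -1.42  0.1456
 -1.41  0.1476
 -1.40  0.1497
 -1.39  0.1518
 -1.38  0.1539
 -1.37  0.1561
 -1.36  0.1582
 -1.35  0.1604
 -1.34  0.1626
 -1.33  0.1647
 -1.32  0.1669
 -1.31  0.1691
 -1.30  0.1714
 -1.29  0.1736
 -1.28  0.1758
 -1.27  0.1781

σ√T = 0.31 × 1.0000 = 0.3100
ln(S/K) + (r − q + σ²/2)T = ln(12/20) + (0.07 − 0.025 + 0.31²/2)·1 = -0.5108 + 0.0931 = -0.4178
d₁ = -0.4178 / 0.3100 = -1.3477 which rounds to -1.35
√T = √1 = 1.0000
φ(d₁) = φ(-1.35) = 0.1604
e^(−qT) = e^(−0.025·1) = 0.9753
vega = S·e^(−qT)·φ(d₁)·√T = 12·0.9753·0.1604·1.0000 = 1.8773

1.88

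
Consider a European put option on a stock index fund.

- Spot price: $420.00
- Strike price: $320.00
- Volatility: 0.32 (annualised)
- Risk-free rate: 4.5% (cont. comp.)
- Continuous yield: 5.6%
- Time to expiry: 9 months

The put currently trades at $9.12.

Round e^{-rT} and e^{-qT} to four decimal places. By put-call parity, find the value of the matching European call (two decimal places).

e^(−qT) = e^(−0.056·0.75) = 0.9589;  e^(−rT) = e^(−0.045·0.75) = 0.9668
Put-call parity: C − P = S·e^(−qT) − K·e^(−rT) = 420·0.9589 − 320·0.9668 = 402.7380 − 309.3760 = 93.3620
C = P + (C − P) = 9.12 + (93.3620) = 102.4820

$102.48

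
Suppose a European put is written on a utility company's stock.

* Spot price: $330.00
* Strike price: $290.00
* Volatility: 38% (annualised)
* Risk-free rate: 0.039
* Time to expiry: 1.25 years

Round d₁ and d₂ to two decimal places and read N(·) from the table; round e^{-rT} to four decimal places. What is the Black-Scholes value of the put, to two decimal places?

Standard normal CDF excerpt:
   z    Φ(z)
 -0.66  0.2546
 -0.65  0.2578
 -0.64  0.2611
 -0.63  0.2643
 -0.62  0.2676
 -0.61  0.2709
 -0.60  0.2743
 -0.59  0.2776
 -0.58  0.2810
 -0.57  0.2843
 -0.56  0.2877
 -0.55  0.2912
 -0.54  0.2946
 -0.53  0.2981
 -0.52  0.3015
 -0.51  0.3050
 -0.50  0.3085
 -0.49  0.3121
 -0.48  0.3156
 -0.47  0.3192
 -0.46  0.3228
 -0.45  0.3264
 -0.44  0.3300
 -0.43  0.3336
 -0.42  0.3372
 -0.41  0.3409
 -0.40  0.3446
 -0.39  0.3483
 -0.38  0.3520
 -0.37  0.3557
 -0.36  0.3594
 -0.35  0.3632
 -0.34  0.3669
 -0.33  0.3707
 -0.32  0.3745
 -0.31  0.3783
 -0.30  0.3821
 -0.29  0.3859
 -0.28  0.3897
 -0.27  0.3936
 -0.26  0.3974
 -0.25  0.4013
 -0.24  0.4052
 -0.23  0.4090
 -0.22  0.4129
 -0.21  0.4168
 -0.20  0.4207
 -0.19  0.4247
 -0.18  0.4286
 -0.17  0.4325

$27.90

σ√T = 0.38 × 1.1180 = 0.4249
ln(S/K) + (r + σ²/2)T = ln(330/290) + (0.039 + 0.38²/2)·1.25 = 0.1292 + 0.1390 = 0.2682
d₁ = 0.2682 / 0.4249 = 0.6313 ≈ 0.63
d₂ = d₁ − σ√T = 0.6313 − 0.4249 = 0.2065 ≈ 0.21
e^(−rT) = e^(−0.039·1.25) = 0.9524
P = 290·0.9524·N(-0.21) − 330·N(-0.63) = 290·0.9524·0.4168 − 330·0.2643 = 115.1185 − 87.2190 = 27.8995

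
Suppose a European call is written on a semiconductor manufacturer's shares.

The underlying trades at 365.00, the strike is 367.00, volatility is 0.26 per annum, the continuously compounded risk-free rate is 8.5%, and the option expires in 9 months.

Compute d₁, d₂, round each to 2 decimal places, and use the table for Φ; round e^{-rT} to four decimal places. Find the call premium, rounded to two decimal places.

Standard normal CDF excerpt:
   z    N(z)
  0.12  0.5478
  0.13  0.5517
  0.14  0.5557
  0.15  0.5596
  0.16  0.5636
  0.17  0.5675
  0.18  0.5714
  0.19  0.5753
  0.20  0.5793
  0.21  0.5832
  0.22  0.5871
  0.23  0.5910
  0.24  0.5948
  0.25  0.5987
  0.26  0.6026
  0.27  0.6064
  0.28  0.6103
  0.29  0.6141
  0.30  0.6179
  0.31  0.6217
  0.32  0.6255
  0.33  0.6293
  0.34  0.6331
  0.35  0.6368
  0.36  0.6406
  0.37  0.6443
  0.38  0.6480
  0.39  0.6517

σ√T = 0.26 × 0.8660 = 0.2252
ln(S/K) + (r + σ²/2)T = ln(365/367) + (0.085 + 0.26²/2)·0.75 = -0.0055 + 0.0891 = 0.0836
d₁ = 0.0836 / 0.2252 = 0.3714 → 0.37
d₂ = d₁ − σ√T = 0.3714 − 0.2252 = 0.1463 → 0.15
e^(−rT) = e^(−0.085·0.75) = 0.9382
N(d₁) = N(0.37) = 0.6443;  N(d₂) = N(0.15) = 0.5596
C = 365·0.6443 − 367·0.9382·0.5596 = 235.1695 − 192.6811 = 42.4884

42.49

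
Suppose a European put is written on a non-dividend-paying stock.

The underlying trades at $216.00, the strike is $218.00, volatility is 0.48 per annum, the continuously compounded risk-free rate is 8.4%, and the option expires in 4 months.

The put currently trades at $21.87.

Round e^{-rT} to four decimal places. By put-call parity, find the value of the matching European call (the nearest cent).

e^(−rT) = e^(−0.084·0.3333) = 0.9724
Put-call parity: C − P = S − K·e^(−rT) = 216 − 218·0.9724 = 216 − 211.9832 = 4.0168
C = P + (C − P) = 21.87 + (4.0168) = 25.8868

$25.89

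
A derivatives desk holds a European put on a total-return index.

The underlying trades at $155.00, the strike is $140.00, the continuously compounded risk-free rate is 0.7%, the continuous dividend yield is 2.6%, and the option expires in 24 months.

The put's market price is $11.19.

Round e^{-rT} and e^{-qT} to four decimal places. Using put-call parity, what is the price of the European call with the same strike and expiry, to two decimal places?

exp(−qT) = exp(−0.026·2) = 0.9493;  exp(−rT) = exp(−0.007·2) = 0.9861
Put-call parity: C − P = S·e^(−qT) − K·e^(−rT) = 155·0.9493 − 140·0.9861 = 147.1415 − 138.0540 = 9.0875
C = P + (C − P) = 11.19 + (9.0875) = 20.2775

$20.28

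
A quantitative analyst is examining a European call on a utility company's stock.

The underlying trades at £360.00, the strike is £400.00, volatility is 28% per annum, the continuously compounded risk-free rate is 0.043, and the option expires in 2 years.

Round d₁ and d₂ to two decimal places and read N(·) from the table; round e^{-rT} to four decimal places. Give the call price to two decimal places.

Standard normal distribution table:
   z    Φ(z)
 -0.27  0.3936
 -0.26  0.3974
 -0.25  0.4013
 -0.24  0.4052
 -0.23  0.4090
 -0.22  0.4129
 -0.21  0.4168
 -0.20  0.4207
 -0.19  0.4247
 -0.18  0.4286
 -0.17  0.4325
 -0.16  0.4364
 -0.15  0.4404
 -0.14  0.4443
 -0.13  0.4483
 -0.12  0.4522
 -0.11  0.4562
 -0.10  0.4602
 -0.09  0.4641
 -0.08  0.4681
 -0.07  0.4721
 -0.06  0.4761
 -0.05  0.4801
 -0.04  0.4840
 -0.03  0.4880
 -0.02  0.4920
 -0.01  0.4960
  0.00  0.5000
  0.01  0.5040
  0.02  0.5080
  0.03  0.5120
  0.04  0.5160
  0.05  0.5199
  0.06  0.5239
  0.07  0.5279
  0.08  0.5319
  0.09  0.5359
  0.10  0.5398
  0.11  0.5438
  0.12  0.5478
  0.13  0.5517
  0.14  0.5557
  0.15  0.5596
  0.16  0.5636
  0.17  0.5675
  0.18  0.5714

£54.16

T = 2;  σ√T = 0.3960
d₁ = [ln(360/400) + (0.043 + 0.28²/2)·2] / 0.3960 = [-0.1054 + 0.1644] / 0.3960 = 0.1491 ⇒ 0.15
d₂ = d₁ − σ√T = 0.1491 − 0.3960 = -0.2469 ⇒ -0.25
e^(−rT) = e^(−0.043·2) = 0.9176
C = 360·N(0.15) − 400·0.9176·N(-0.25) = 360·0.5596 − 400·0.9176·0.4013 = 201.4560 − 147.2932 = 54.1628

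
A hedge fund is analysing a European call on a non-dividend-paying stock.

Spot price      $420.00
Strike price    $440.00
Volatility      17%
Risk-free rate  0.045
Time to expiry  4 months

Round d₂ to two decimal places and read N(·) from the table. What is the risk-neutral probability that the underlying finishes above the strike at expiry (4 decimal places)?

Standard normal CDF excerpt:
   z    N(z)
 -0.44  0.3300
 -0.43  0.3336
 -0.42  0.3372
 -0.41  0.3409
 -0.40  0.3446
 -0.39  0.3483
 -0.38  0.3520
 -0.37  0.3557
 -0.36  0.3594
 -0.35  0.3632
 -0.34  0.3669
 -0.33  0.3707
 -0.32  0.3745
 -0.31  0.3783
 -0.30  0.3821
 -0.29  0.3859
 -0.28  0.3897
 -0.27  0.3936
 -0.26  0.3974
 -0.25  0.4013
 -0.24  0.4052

0.3557

T = 0.3333;  σ√T = 0.0981
d₁ = [ln(420/440) + (0.045 + 0.17²/2)·0.3333] / 0.0981 = [-0.0465 + 0.0198] / 0.0981 = -0.2721 which rounds to -0.27
d₂ = d₁ − σ√T = -0.2721 − 0.0981 = -0.3702 which rounds to -0.37
Risk-neutral Pr[S_T > K] = N(d₂) = N(-0.37) = 0.3557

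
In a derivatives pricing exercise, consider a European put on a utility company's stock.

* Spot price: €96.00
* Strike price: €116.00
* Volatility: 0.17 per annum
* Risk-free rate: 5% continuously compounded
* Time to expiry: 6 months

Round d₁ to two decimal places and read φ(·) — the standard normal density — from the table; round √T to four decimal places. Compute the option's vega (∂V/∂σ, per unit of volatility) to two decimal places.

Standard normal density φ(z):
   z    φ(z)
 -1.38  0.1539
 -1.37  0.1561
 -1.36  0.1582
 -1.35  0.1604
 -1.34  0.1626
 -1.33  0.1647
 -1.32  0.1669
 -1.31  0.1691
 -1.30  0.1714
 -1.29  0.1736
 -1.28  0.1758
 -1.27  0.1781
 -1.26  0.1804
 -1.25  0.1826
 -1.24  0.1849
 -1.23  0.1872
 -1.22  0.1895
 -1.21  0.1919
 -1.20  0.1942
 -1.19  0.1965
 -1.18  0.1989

11.48

σ√T = 0.17 × 0.7071 = 0.1202
d₁ = [ln(96/116) + (0.05 + 0.17²/2)·0.5] / 0.1202 = [-0.1892 + 0.0322] / 0.1202 = -1.3062 which rounds to -1.31
√T = √0.5 = 0.7071
φ(d₁) = φ(-1.31) = 0.1691
vega = S·φ(d₁)·√T = 96·0.1691·0.7071 = 11.4788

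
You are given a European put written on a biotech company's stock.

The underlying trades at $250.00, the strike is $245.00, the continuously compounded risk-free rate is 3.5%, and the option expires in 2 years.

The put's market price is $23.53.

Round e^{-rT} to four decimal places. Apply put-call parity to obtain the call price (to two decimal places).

$45.09

exp(−rT) = exp(−0.035·2) = 0.9324
Put-call parity: C − P = S − K·e^(−rT) = 250 − 245·0.9324 = 250 − 228.4380 = 21.5620
C = P + (C − P) = 23.53 + (21.5620) = 45.0920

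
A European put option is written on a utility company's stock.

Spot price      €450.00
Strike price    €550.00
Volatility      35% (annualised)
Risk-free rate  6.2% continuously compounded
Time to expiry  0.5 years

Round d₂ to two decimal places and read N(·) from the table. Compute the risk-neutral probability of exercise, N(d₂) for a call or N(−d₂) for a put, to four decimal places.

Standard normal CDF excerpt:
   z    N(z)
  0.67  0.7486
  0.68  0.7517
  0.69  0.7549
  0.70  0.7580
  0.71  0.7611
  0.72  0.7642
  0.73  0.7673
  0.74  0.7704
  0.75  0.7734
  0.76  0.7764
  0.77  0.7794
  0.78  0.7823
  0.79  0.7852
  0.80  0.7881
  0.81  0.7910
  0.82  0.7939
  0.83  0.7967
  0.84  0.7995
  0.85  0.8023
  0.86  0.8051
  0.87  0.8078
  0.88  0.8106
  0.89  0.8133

σ√T = 0.35 × 0.7071 = 0.2475
d₁ = [ln(450/550) + (0.062 + ½·0.35²)·0.5] / (σ√T) = (-0.2007 + 0.0616) / 0.2475 = -0.5618 → -0.56
d₂ = -0.5618 − 0.2475 = -0.8093 → -0.81
Risk-neutral Pr[S_T < K] = N(−d₂) = N(0.81) = 0.7910

0.7910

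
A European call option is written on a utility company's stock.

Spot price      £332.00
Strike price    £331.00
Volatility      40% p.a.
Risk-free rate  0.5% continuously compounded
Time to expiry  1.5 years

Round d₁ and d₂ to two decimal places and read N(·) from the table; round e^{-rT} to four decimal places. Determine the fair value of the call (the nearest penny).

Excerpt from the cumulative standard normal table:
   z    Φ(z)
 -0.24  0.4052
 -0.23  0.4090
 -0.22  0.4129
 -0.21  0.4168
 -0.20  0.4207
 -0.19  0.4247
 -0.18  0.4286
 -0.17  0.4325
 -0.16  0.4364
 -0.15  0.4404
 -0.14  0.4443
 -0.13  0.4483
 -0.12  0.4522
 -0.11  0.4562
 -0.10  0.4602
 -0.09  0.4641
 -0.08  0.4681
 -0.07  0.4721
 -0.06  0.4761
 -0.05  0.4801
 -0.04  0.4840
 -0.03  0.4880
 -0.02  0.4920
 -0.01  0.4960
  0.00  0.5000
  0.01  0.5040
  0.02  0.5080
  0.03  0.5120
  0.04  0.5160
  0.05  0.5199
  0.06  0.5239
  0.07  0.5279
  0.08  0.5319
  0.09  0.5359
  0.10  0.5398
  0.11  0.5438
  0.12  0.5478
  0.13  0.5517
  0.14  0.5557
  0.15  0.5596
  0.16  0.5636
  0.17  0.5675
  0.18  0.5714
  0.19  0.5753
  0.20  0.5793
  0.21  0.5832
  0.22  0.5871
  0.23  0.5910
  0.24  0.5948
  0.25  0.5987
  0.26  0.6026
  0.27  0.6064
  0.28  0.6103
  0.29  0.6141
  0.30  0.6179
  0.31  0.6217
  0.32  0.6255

σ√T = 0.4 × 1.2247 = 0.4899
d₁ = [ln(332/331) + (0.005 + ½·0.4²)·1.5] / (σ√T) = (0.0030 + 0.1275) / 0.4899 = 0.2664 ≈ 0.27
d₂ = 0.2664 − 0.4899 = -0.2235 ≈ -0.22
exp(−rT) = exp(−0.005·1.5) = 0.9925
N(d₁) = N(0.27) = 0.6064;  N(d₂) = N(-0.22) = 0.4129
C = 332·0.6064 − 331·0.9925·0.4129 = 201.3248 − 135.6449 = 65.6799

£65.68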